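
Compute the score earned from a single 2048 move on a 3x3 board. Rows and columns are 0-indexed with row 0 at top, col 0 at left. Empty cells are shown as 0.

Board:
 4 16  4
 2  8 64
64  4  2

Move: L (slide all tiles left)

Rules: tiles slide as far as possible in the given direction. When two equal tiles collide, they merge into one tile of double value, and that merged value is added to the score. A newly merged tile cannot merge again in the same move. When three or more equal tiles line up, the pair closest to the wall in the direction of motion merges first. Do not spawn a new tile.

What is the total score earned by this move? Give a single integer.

Slide left:
row 0: [4, 16, 4] -> [4, 16, 4]  score +0 (running 0)
row 1: [2, 8, 64] -> [2, 8, 64]  score +0 (running 0)
row 2: [64, 4, 2] -> [64, 4, 2]  score +0 (running 0)
Board after move:
 4 16  4
 2  8 64
64  4  2

Answer: 0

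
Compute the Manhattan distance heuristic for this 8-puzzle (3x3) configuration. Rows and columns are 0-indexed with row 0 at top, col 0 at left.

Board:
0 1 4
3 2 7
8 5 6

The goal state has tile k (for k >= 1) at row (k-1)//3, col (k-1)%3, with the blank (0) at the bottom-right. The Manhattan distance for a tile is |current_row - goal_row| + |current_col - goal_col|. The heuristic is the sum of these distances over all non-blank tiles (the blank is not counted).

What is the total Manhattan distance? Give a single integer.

Tile 1: (0,1)->(0,0) = 1
Tile 4: (0,2)->(1,0) = 3
Tile 3: (1,0)->(0,2) = 3
Tile 2: (1,1)->(0,1) = 1
Tile 7: (1,2)->(2,0) = 3
Tile 8: (2,0)->(2,1) = 1
Tile 5: (2,1)->(1,1) = 1
Tile 6: (2,2)->(1,2) = 1
Sum: 1 + 3 + 3 + 1 + 3 + 1 + 1 + 1 = 14

Answer: 14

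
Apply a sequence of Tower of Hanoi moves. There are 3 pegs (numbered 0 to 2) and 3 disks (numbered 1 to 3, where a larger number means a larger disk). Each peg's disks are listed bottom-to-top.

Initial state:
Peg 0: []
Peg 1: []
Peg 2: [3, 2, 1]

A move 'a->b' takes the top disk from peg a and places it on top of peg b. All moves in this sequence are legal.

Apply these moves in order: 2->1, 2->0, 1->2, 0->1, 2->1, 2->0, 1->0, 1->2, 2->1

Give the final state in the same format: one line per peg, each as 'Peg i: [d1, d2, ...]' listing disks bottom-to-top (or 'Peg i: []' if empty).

After move 1 (2->1):
Peg 0: []
Peg 1: [1]
Peg 2: [3, 2]

After move 2 (2->0):
Peg 0: [2]
Peg 1: [1]
Peg 2: [3]

After move 3 (1->2):
Peg 0: [2]
Peg 1: []
Peg 2: [3, 1]

After move 4 (0->1):
Peg 0: []
Peg 1: [2]
Peg 2: [3, 1]

After move 5 (2->1):
Peg 0: []
Peg 1: [2, 1]
Peg 2: [3]

After move 6 (2->0):
Peg 0: [3]
Peg 1: [2, 1]
Peg 2: []

After move 7 (1->0):
Peg 0: [3, 1]
Peg 1: [2]
Peg 2: []

After move 8 (1->2):
Peg 0: [3, 1]
Peg 1: []
Peg 2: [2]

After move 9 (2->1):
Peg 0: [3, 1]
Peg 1: [2]
Peg 2: []

Answer: Peg 0: [3, 1]
Peg 1: [2]
Peg 2: []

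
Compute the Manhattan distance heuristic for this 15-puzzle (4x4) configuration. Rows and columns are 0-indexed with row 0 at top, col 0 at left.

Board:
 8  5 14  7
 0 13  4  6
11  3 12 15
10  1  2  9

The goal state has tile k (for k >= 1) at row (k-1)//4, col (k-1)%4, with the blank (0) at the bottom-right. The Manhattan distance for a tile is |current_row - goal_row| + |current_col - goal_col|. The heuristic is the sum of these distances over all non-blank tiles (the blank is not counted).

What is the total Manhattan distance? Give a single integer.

Answer: 41

Derivation:
Tile 8: (0,0)->(1,3) = 4
Tile 5: (0,1)->(1,0) = 2
Tile 14: (0,2)->(3,1) = 4
Tile 7: (0,3)->(1,2) = 2
Tile 13: (1,1)->(3,0) = 3
Tile 4: (1,2)->(0,3) = 2
Tile 6: (1,3)->(1,1) = 2
Tile 11: (2,0)->(2,2) = 2
Tile 3: (2,1)->(0,2) = 3
Tile 12: (2,2)->(2,3) = 1
Tile 15: (2,3)->(3,2) = 2
Tile 10: (3,0)->(2,1) = 2
Tile 1: (3,1)->(0,0) = 4
Tile 2: (3,2)->(0,1) = 4
Tile 9: (3,3)->(2,0) = 4
Sum: 4 + 2 + 4 + 2 + 3 + 2 + 2 + 2 + 3 + 1 + 2 + 2 + 4 + 4 + 4 = 41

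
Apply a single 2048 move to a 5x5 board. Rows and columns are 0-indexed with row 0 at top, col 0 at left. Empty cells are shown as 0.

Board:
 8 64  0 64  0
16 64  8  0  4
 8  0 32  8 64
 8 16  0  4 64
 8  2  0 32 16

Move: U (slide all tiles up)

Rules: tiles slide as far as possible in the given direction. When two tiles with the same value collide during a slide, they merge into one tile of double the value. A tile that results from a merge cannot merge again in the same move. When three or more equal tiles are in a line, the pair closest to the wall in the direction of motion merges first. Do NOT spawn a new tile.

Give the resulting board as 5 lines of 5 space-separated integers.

Answer:   8 128   8  64   4
 16  16  32   8 128
 16   2   0   4  16
  8   0   0  32   0
  0   0   0   0   0

Derivation:
Slide up:
col 0: [8, 16, 8, 8, 8] -> [8, 16, 16, 8, 0]
col 1: [64, 64, 0, 16, 2] -> [128, 16, 2, 0, 0]
col 2: [0, 8, 32, 0, 0] -> [8, 32, 0, 0, 0]
col 3: [64, 0, 8, 4, 32] -> [64, 8, 4, 32, 0]
col 4: [0, 4, 64, 64, 16] -> [4, 128, 16, 0, 0]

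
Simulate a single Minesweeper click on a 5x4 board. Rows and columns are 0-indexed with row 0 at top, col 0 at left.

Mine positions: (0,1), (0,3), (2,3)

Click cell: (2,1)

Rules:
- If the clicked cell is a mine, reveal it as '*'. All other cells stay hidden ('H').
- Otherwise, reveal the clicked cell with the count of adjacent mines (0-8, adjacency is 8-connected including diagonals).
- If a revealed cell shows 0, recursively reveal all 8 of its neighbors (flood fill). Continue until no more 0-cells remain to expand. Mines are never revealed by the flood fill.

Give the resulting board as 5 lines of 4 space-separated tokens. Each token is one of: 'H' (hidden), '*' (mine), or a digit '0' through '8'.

H H H H
1 1 3 H
0 0 1 H
0 0 1 1
0 0 0 0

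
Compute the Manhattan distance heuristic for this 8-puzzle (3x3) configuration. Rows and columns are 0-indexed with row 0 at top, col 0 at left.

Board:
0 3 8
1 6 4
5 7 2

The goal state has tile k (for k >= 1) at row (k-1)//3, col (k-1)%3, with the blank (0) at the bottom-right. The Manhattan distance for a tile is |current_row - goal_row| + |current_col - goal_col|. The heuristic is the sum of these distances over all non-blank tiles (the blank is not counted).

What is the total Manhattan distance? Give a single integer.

Tile 3: at (0,1), goal (0,2), distance |0-0|+|1-2| = 1
Tile 8: at (0,2), goal (2,1), distance |0-2|+|2-1| = 3
Tile 1: at (1,0), goal (0,0), distance |1-0|+|0-0| = 1
Tile 6: at (1,1), goal (1,2), distance |1-1|+|1-2| = 1
Tile 4: at (1,2), goal (1,0), distance |1-1|+|2-0| = 2
Tile 5: at (2,0), goal (1,1), distance |2-1|+|0-1| = 2
Tile 7: at (2,1), goal (2,0), distance |2-2|+|1-0| = 1
Tile 2: at (2,2), goal (0,1), distance |2-0|+|2-1| = 3
Sum: 1 + 3 + 1 + 1 + 2 + 2 + 1 + 3 = 14

Answer: 14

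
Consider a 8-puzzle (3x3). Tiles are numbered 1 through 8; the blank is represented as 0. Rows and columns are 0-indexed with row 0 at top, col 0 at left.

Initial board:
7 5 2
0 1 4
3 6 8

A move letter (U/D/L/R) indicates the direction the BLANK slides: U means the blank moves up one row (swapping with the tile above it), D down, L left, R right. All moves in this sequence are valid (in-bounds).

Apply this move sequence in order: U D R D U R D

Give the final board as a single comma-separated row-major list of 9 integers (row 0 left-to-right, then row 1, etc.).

Answer: 7, 5, 2, 1, 4, 8, 3, 6, 0

Derivation:
After move 1 (U):
0 5 2
7 1 4
3 6 8

After move 2 (D):
7 5 2
0 1 4
3 6 8

After move 3 (R):
7 5 2
1 0 4
3 6 8

After move 4 (D):
7 5 2
1 6 4
3 0 8

After move 5 (U):
7 5 2
1 0 4
3 6 8

After move 6 (R):
7 5 2
1 4 0
3 6 8

After move 7 (D):
7 5 2
1 4 8
3 6 0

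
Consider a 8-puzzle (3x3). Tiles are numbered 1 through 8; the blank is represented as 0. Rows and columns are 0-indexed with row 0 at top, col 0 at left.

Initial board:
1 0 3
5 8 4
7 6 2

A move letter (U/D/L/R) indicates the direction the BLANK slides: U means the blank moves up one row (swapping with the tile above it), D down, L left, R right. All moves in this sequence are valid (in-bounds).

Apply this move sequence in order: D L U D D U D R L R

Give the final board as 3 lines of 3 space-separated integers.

Answer: 1 8 3
7 5 4
6 0 2

Derivation:
After move 1 (D):
1 8 3
5 0 4
7 6 2

After move 2 (L):
1 8 3
0 5 4
7 6 2

After move 3 (U):
0 8 3
1 5 4
7 6 2

After move 4 (D):
1 8 3
0 5 4
7 6 2

After move 5 (D):
1 8 3
7 5 4
0 6 2

After move 6 (U):
1 8 3
0 5 4
7 6 2

After move 7 (D):
1 8 3
7 5 4
0 6 2

After move 8 (R):
1 8 3
7 5 4
6 0 2

After move 9 (L):
1 8 3
7 5 4
0 6 2

After move 10 (R):
1 8 3
7 5 4
6 0 2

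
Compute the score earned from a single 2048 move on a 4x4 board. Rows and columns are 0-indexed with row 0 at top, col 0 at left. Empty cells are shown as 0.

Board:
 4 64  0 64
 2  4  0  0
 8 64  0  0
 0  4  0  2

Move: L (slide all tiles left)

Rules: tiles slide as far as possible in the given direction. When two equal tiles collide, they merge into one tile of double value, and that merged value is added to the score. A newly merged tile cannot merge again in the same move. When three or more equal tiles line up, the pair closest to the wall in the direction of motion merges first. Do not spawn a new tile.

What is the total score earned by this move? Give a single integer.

Slide left:
row 0: [4, 64, 0, 64] -> [4, 128, 0, 0]  score +128 (running 128)
row 1: [2, 4, 0, 0] -> [2, 4, 0, 0]  score +0 (running 128)
row 2: [8, 64, 0, 0] -> [8, 64, 0, 0]  score +0 (running 128)
row 3: [0, 4, 0, 2] -> [4, 2, 0, 0]  score +0 (running 128)
Board after move:
  4 128   0   0
  2   4   0   0
  8  64   0   0
  4   2   0   0

Answer: 128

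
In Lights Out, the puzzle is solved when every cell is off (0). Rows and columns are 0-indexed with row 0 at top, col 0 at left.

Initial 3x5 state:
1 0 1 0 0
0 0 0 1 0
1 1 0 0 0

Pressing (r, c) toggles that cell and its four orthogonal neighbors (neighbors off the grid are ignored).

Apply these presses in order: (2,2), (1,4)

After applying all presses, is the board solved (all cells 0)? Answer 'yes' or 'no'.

After press 1 at (2,2):
1 0 1 0 0
0 0 1 1 0
1 0 1 1 0

After press 2 at (1,4):
1 0 1 0 1
0 0 1 0 1
1 0 1 1 1

Lights still on: 9

Answer: no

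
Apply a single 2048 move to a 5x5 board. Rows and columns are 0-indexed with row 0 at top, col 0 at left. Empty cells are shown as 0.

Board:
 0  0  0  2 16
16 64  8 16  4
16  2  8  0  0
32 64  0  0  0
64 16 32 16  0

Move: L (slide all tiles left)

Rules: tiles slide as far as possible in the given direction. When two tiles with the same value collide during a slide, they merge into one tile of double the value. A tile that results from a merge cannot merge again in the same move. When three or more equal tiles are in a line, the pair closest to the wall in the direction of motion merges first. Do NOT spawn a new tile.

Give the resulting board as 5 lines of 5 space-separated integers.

Answer:  2 16  0  0  0
16 64  8 16  4
16  2  8  0  0
32 64  0  0  0
64 16 32 16  0

Derivation:
Slide left:
row 0: [0, 0, 0, 2, 16] -> [2, 16, 0, 0, 0]
row 1: [16, 64, 8, 16, 4] -> [16, 64, 8, 16, 4]
row 2: [16, 2, 8, 0, 0] -> [16, 2, 8, 0, 0]
row 3: [32, 64, 0, 0, 0] -> [32, 64, 0, 0, 0]
row 4: [64, 16, 32, 16, 0] -> [64, 16, 32, 16, 0]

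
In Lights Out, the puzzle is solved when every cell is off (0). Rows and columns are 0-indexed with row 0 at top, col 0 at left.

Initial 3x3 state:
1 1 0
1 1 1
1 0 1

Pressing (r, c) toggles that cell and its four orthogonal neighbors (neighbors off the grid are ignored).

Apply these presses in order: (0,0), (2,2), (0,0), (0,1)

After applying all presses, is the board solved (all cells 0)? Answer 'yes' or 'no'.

Answer: no

Derivation:
After press 1 at (0,0):
0 0 0
0 1 1
1 0 1

After press 2 at (2,2):
0 0 0
0 1 0
1 1 0

After press 3 at (0,0):
1 1 0
1 1 0
1 1 0

After press 4 at (0,1):
0 0 1
1 0 0
1 1 0

Lights still on: 4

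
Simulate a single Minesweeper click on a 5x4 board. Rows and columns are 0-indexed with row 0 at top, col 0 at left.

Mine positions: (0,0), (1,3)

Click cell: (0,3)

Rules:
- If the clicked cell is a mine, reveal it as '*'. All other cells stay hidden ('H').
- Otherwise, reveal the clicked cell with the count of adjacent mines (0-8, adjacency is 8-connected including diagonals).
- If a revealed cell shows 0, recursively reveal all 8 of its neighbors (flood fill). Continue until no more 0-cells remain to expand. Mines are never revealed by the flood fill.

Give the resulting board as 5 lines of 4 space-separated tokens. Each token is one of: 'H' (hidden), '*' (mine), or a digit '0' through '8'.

H H H 1
H H H H
H H H H
H H H H
H H H H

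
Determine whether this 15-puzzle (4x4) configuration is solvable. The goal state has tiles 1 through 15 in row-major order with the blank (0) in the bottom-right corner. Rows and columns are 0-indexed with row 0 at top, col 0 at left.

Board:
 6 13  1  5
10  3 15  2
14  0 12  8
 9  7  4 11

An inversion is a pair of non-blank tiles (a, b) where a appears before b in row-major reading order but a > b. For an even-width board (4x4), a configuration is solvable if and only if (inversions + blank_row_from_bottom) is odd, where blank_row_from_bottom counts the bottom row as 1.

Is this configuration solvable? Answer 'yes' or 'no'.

Answer: no

Derivation:
Inversions: 50
Blank is in row 2 (0-indexed from top), which is row 2 counting from the bottom (bottom = 1).
50 + 2 = 52, which is even, so the puzzle is not solvable.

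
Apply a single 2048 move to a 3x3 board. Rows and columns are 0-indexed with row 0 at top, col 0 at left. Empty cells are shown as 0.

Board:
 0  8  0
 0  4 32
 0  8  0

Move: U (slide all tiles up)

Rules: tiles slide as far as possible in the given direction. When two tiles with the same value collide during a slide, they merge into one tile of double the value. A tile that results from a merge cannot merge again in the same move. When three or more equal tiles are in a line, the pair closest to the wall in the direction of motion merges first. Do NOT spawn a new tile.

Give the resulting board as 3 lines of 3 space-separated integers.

Slide up:
col 0: [0, 0, 0] -> [0, 0, 0]
col 1: [8, 4, 8] -> [8, 4, 8]
col 2: [0, 32, 0] -> [32, 0, 0]

Answer:  0  8 32
 0  4  0
 0  8  0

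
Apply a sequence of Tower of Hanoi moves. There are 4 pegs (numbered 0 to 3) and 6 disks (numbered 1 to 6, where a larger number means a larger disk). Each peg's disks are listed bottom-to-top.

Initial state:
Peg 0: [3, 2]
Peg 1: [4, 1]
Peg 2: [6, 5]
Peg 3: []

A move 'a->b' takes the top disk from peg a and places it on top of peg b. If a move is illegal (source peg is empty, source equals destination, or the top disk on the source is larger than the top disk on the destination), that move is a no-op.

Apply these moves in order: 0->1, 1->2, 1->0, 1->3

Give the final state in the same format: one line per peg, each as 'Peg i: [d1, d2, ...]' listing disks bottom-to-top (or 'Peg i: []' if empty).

Answer: Peg 0: [3, 2]
Peg 1: []
Peg 2: [6, 5, 1]
Peg 3: [4]

Derivation:
After move 1 (0->1):
Peg 0: [3, 2]
Peg 1: [4, 1]
Peg 2: [6, 5]
Peg 3: []

After move 2 (1->2):
Peg 0: [3, 2]
Peg 1: [4]
Peg 2: [6, 5, 1]
Peg 3: []

After move 3 (1->0):
Peg 0: [3, 2]
Peg 1: [4]
Peg 2: [6, 5, 1]
Peg 3: []

After move 4 (1->3):
Peg 0: [3, 2]
Peg 1: []
Peg 2: [6, 5, 1]
Peg 3: [4]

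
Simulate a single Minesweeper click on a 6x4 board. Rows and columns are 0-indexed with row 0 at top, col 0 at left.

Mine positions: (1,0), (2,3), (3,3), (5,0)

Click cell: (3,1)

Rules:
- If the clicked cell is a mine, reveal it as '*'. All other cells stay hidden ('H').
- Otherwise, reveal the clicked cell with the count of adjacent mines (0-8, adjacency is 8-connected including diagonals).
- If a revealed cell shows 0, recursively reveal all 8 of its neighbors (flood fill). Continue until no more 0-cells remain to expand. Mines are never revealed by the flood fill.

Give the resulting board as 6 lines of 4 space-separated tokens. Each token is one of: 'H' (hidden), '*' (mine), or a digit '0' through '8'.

H H H H
H H H H
1 1 2 H
0 0 2 H
1 1 1 H
H H H H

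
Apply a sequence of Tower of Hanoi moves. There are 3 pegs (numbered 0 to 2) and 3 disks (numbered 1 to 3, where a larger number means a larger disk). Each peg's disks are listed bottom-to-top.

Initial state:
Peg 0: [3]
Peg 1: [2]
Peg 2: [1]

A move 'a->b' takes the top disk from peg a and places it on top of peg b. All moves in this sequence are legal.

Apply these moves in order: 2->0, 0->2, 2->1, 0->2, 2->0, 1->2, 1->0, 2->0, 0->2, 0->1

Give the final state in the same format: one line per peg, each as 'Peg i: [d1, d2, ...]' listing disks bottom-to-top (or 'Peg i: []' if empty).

Answer: Peg 0: [3]
Peg 1: [2]
Peg 2: [1]

Derivation:
After move 1 (2->0):
Peg 0: [3, 1]
Peg 1: [2]
Peg 2: []

After move 2 (0->2):
Peg 0: [3]
Peg 1: [2]
Peg 2: [1]

After move 3 (2->1):
Peg 0: [3]
Peg 1: [2, 1]
Peg 2: []

After move 4 (0->2):
Peg 0: []
Peg 1: [2, 1]
Peg 2: [3]

After move 5 (2->0):
Peg 0: [3]
Peg 1: [2, 1]
Peg 2: []

After move 6 (1->2):
Peg 0: [3]
Peg 1: [2]
Peg 2: [1]

After move 7 (1->0):
Peg 0: [3, 2]
Peg 1: []
Peg 2: [1]

After move 8 (2->0):
Peg 0: [3, 2, 1]
Peg 1: []
Peg 2: []

After move 9 (0->2):
Peg 0: [3, 2]
Peg 1: []
Peg 2: [1]

After move 10 (0->1):
Peg 0: [3]
Peg 1: [2]
Peg 2: [1]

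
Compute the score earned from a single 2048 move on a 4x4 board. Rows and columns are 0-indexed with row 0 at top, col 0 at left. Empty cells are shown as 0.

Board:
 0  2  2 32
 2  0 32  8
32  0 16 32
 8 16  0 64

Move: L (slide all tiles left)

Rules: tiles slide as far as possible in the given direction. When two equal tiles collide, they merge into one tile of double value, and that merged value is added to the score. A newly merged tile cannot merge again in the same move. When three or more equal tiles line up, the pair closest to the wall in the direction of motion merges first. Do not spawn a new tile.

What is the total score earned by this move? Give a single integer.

Slide left:
row 0: [0, 2, 2, 32] -> [4, 32, 0, 0]  score +4 (running 4)
row 1: [2, 0, 32, 8] -> [2, 32, 8, 0]  score +0 (running 4)
row 2: [32, 0, 16, 32] -> [32, 16, 32, 0]  score +0 (running 4)
row 3: [8, 16, 0, 64] -> [8, 16, 64, 0]  score +0 (running 4)
Board after move:
 4 32  0  0
 2 32  8  0
32 16 32  0
 8 16 64  0

Answer: 4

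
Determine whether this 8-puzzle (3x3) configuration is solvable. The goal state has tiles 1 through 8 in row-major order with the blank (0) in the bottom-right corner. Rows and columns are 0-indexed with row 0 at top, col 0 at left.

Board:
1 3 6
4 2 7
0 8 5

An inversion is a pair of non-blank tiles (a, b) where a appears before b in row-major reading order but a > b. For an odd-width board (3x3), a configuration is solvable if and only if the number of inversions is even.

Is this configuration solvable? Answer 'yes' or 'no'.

Answer: no

Derivation:
Inversions (pairs i<j in row-major order where tile[i] > tile[j] > 0): 7
7 is odd, so the puzzle is not solvable.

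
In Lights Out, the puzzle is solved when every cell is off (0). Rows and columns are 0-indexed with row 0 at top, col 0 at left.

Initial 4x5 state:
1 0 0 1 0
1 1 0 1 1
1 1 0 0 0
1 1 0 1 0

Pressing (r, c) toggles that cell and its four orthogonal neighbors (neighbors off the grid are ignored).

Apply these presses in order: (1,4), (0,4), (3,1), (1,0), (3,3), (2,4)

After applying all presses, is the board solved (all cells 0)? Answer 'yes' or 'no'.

Answer: yes

Derivation:
After press 1 at (1,4):
1 0 0 1 1
1 1 0 0 0
1 1 0 0 1
1 1 0 1 0

After press 2 at (0,4):
1 0 0 0 0
1 1 0 0 1
1 1 0 0 1
1 1 0 1 0

After press 3 at (3,1):
1 0 0 0 0
1 1 0 0 1
1 0 0 0 1
0 0 1 1 0

After press 4 at (1,0):
0 0 0 0 0
0 0 0 0 1
0 0 0 0 1
0 0 1 1 0

After press 5 at (3,3):
0 0 0 0 0
0 0 0 0 1
0 0 0 1 1
0 0 0 0 1

After press 6 at (2,4):
0 0 0 0 0
0 0 0 0 0
0 0 0 0 0
0 0 0 0 0

Lights still on: 0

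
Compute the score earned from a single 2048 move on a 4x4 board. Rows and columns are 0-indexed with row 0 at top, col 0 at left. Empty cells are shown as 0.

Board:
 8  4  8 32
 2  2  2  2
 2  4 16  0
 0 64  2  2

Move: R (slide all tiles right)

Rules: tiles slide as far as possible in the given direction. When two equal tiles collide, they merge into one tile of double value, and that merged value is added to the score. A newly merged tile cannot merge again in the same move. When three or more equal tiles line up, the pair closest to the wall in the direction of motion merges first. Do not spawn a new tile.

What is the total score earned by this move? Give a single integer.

Answer: 12

Derivation:
Slide right:
row 0: [8, 4, 8, 32] -> [8, 4, 8, 32]  score +0 (running 0)
row 1: [2, 2, 2, 2] -> [0, 0, 4, 4]  score +8 (running 8)
row 2: [2, 4, 16, 0] -> [0, 2, 4, 16]  score +0 (running 8)
row 3: [0, 64, 2, 2] -> [0, 0, 64, 4]  score +4 (running 12)
Board after move:
 8  4  8 32
 0  0  4  4
 0  2  4 16
 0  0 64  4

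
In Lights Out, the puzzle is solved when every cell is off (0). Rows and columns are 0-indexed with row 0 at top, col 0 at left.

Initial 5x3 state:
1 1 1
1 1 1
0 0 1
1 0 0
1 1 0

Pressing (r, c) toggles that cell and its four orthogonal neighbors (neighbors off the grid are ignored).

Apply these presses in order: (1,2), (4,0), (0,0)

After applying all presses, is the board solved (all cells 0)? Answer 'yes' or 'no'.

After press 1 at (1,2):
1 1 0
1 0 0
0 0 0
1 0 0
1 1 0

After press 2 at (4,0):
1 1 0
1 0 0
0 0 0
0 0 0
0 0 0

After press 3 at (0,0):
0 0 0
0 0 0
0 0 0
0 0 0
0 0 0

Lights still on: 0

Answer: yes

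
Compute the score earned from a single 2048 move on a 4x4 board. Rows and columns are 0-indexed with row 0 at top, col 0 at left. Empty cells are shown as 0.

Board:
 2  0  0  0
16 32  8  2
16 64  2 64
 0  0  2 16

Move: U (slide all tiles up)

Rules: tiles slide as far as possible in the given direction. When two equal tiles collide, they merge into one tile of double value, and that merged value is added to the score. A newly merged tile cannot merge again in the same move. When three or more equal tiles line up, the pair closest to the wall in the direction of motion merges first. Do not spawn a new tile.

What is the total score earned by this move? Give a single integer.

Answer: 36

Derivation:
Slide up:
col 0: [2, 16, 16, 0] -> [2, 32, 0, 0]  score +32 (running 32)
col 1: [0, 32, 64, 0] -> [32, 64, 0, 0]  score +0 (running 32)
col 2: [0, 8, 2, 2] -> [8, 4, 0, 0]  score +4 (running 36)
col 3: [0, 2, 64, 16] -> [2, 64, 16, 0]  score +0 (running 36)
Board after move:
 2 32  8  2
32 64  4 64
 0  0  0 16
 0  0  0  0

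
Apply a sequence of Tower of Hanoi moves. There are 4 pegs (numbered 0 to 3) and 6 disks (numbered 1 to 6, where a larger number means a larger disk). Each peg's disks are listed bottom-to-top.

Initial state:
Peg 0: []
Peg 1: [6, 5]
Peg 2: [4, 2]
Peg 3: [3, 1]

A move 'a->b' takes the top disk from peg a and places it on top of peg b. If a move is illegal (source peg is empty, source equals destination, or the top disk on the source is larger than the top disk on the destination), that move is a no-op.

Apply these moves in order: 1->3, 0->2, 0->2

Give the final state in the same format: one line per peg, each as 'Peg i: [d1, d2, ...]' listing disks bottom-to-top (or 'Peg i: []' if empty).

After move 1 (1->3):
Peg 0: []
Peg 1: [6, 5]
Peg 2: [4, 2]
Peg 3: [3, 1]

After move 2 (0->2):
Peg 0: []
Peg 1: [6, 5]
Peg 2: [4, 2]
Peg 3: [3, 1]

After move 3 (0->2):
Peg 0: []
Peg 1: [6, 5]
Peg 2: [4, 2]
Peg 3: [3, 1]

Answer: Peg 0: []
Peg 1: [6, 5]
Peg 2: [4, 2]
Peg 3: [3, 1]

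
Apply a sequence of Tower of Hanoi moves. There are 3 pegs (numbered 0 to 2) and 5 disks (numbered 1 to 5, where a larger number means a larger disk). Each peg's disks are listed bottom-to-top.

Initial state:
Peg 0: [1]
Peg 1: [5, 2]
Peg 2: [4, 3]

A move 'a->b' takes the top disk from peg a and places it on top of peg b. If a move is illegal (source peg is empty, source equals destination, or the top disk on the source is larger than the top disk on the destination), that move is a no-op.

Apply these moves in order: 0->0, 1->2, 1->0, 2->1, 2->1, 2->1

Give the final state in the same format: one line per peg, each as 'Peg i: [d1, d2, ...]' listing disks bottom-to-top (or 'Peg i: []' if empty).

Answer: Peg 0: [1]
Peg 1: [5, 2]
Peg 2: [4, 3]

Derivation:
After move 1 (0->0):
Peg 0: [1]
Peg 1: [5, 2]
Peg 2: [4, 3]

After move 2 (1->2):
Peg 0: [1]
Peg 1: [5]
Peg 2: [4, 3, 2]

After move 3 (1->0):
Peg 0: [1]
Peg 1: [5]
Peg 2: [4, 3, 2]

After move 4 (2->1):
Peg 0: [1]
Peg 1: [5, 2]
Peg 2: [4, 3]

After move 5 (2->1):
Peg 0: [1]
Peg 1: [5, 2]
Peg 2: [4, 3]

After move 6 (2->1):
Peg 0: [1]
Peg 1: [5, 2]
Peg 2: [4, 3]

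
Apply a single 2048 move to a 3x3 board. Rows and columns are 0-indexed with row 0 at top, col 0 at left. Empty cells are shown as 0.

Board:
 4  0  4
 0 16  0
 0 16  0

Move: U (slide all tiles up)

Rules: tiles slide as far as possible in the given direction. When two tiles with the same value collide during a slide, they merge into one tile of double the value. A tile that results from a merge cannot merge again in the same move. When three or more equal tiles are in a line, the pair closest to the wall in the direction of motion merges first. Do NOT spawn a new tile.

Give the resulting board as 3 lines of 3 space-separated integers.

Slide up:
col 0: [4, 0, 0] -> [4, 0, 0]
col 1: [0, 16, 16] -> [32, 0, 0]
col 2: [4, 0, 0] -> [4, 0, 0]

Answer:  4 32  4
 0  0  0
 0  0  0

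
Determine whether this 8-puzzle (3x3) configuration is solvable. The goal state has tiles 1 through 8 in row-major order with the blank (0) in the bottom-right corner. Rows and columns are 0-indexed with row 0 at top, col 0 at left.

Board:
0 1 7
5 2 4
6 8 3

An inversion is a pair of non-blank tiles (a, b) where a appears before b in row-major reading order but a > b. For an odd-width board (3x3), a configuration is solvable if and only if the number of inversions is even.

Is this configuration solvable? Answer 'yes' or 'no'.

Inversions (pairs i<j in row-major order where tile[i] > tile[j] > 0): 11
11 is odd, so the puzzle is not solvable.

Answer: no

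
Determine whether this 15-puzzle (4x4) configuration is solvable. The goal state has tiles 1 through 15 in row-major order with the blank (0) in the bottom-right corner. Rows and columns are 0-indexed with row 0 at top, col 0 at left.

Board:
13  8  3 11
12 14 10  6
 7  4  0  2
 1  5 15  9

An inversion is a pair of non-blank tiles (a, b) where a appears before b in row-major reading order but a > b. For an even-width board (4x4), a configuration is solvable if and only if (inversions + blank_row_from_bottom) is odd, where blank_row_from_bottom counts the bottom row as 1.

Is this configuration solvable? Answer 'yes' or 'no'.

Inversions: 64
Blank is in row 2 (0-indexed from top), which is row 2 counting from the bottom (bottom = 1).
64 + 2 = 66, which is even, so the puzzle is not solvable.

Answer: no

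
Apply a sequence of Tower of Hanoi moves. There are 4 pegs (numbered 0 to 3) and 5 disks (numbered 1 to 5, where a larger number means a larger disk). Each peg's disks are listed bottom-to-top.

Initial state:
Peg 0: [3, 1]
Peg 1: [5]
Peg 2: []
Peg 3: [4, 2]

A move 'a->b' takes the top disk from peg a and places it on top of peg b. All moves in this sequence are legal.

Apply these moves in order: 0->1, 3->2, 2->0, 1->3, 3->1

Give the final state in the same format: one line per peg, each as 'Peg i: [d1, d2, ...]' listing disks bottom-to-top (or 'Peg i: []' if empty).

After move 1 (0->1):
Peg 0: [3]
Peg 1: [5, 1]
Peg 2: []
Peg 3: [4, 2]

After move 2 (3->2):
Peg 0: [3]
Peg 1: [5, 1]
Peg 2: [2]
Peg 3: [4]

After move 3 (2->0):
Peg 0: [3, 2]
Peg 1: [5, 1]
Peg 2: []
Peg 3: [4]

After move 4 (1->3):
Peg 0: [3, 2]
Peg 1: [5]
Peg 2: []
Peg 3: [4, 1]

After move 5 (3->1):
Peg 0: [3, 2]
Peg 1: [5, 1]
Peg 2: []
Peg 3: [4]

Answer: Peg 0: [3, 2]
Peg 1: [5, 1]
Peg 2: []
Peg 3: [4]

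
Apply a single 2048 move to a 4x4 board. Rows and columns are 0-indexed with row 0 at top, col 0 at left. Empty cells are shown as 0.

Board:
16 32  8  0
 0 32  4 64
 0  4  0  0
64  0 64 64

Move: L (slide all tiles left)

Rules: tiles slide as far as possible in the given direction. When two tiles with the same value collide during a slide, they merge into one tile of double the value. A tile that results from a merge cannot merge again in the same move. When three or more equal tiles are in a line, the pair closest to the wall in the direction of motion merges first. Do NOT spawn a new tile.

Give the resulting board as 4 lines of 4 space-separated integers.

Answer:  16  32   8   0
 32   4  64   0
  4   0   0   0
128  64   0   0

Derivation:
Slide left:
row 0: [16, 32, 8, 0] -> [16, 32, 8, 0]
row 1: [0, 32, 4, 64] -> [32, 4, 64, 0]
row 2: [0, 4, 0, 0] -> [4, 0, 0, 0]
row 3: [64, 0, 64, 64] -> [128, 64, 0, 0]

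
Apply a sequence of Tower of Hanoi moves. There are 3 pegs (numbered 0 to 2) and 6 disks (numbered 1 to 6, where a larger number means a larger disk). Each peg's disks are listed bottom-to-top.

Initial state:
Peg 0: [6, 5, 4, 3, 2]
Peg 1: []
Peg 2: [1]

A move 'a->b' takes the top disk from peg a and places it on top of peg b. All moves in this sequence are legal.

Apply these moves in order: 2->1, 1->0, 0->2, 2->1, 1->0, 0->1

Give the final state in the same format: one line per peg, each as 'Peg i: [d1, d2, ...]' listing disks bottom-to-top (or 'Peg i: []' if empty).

Answer: Peg 0: [6, 5, 4, 3, 2]
Peg 1: [1]
Peg 2: []

Derivation:
After move 1 (2->1):
Peg 0: [6, 5, 4, 3, 2]
Peg 1: [1]
Peg 2: []

After move 2 (1->0):
Peg 0: [6, 5, 4, 3, 2, 1]
Peg 1: []
Peg 2: []

After move 3 (0->2):
Peg 0: [6, 5, 4, 3, 2]
Peg 1: []
Peg 2: [1]

After move 4 (2->1):
Peg 0: [6, 5, 4, 3, 2]
Peg 1: [1]
Peg 2: []

After move 5 (1->0):
Peg 0: [6, 5, 4, 3, 2, 1]
Peg 1: []
Peg 2: []

After move 6 (0->1):
Peg 0: [6, 5, 4, 3, 2]
Peg 1: [1]
Peg 2: []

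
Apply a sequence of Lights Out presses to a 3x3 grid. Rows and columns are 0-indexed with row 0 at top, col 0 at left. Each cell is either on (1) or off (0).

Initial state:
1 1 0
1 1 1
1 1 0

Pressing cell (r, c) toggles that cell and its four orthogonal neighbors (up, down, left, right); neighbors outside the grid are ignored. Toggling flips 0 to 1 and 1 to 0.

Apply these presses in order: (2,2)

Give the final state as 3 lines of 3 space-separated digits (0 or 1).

After press 1 at (2,2):
1 1 0
1 1 0
1 0 1

Answer: 1 1 0
1 1 0
1 0 1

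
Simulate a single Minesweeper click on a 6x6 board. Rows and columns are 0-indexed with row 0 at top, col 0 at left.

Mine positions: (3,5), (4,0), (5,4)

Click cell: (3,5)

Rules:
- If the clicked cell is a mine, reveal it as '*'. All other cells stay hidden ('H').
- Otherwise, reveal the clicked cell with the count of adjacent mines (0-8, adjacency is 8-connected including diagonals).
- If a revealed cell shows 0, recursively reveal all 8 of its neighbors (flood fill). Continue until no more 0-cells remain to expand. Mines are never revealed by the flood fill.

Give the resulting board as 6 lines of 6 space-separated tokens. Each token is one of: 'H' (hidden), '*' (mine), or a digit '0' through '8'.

H H H H H H
H H H H H H
H H H H H H
H H H H H *
H H H H H H
H H H H H H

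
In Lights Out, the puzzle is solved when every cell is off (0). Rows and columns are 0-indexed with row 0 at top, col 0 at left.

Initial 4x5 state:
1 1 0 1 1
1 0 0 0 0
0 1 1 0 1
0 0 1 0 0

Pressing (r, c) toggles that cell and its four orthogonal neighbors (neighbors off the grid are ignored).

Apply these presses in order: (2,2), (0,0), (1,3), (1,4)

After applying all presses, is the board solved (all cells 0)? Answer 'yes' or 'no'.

Answer: yes

Derivation:
After press 1 at (2,2):
1 1 0 1 1
1 0 1 0 0
0 0 0 1 1
0 0 0 0 0

After press 2 at (0,0):
0 0 0 1 1
0 0 1 0 0
0 0 0 1 1
0 0 0 0 0

After press 3 at (1,3):
0 0 0 0 1
0 0 0 1 1
0 0 0 0 1
0 0 0 0 0

After press 4 at (1,4):
0 0 0 0 0
0 0 0 0 0
0 0 0 0 0
0 0 0 0 0

Lights still on: 0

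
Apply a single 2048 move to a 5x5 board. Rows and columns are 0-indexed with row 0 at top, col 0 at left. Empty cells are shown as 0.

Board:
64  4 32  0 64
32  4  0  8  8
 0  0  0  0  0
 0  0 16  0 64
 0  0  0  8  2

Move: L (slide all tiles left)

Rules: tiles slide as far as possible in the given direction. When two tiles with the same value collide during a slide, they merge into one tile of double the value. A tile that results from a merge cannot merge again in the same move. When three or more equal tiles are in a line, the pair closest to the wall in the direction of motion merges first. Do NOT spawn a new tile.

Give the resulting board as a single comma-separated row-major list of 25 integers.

Slide left:
row 0: [64, 4, 32, 0, 64] -> [64, 4, 32, 64, 0]
row 1: [32, 4, 0, 8, 8] -> [32, 4, 16, 0, 0]
row 2: [0, 0, 0, 0, 0] -> [0, 0, 0, 0, 0]
row 3: [0, 0, 16, 0, 64] -> [16, 64, 0, 0, 0]
row 4: [0, 0, 0, 8, 2] -> [8, 2, 0, 0, 0]

Answer: 64, 4, 32, 64, 0, 32, 4, 16, 0, 0, 0, 0, 0, 0, 0, 16, 64, 0, 0, 0, 8, 2, 0, 0, 0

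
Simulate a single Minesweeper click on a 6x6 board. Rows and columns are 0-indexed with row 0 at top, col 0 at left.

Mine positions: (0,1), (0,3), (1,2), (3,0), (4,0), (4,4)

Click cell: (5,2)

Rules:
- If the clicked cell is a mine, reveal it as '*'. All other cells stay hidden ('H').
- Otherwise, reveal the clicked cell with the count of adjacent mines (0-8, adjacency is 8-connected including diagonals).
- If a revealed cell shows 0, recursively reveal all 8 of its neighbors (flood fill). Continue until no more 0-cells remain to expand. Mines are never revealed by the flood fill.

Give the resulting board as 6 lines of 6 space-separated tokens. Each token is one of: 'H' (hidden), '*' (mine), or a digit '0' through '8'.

H H H H H H
H H H H H H
H 2 1 1 H H
H 2 0 1 H H
H 2 0 1 H H
H 1 0 1 H H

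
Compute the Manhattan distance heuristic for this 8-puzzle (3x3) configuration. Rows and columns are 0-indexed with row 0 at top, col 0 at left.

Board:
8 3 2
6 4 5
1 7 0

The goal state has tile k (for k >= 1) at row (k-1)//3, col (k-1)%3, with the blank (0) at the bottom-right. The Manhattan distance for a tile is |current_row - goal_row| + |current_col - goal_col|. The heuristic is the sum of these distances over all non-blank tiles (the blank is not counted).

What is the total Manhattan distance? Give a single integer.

Answer: 12

Derivation:
Tile 8: (0,0)->(2,1) = 3
Tile 3: (0,1)->(0,2) = 1
Tile 2: (0,2)->(0,1) = 1
Tile 6: (1,0)->(1,2) = 2
Tile 4: (1,1)->(1,0) = 1
Tile 5: (1,2)->(1,1) = 1
Tile 1: (2,0)->(0,0) = 2
Tile 7: (2,1)->(2,0) = 1
Sum: 3 + 1 + 1 + 2 + 1 + 1 + 2 + 1 = 12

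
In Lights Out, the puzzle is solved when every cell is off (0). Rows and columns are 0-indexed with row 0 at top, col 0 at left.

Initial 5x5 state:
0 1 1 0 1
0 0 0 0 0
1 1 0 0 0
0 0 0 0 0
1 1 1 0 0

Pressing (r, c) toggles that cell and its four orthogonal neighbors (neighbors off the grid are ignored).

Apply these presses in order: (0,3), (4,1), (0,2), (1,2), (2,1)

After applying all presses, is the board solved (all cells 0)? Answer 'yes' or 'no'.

After press 1 at (0,3):
0 1 0 1 0
0 0 0 1 0
1 1 0 0 0
0 0 0 0 0
1 1 1 0 0

After press 2 at (4,1):
0 1 0 1 0
0 0 0 1 0
1 1 0 0 0
0 1 0 0 0
0 0 0 0 0

After press 3 at (0,2):
0 0 1 0 0
0 0 1 1 0
1 1 0 0 0
0 1 0 0 0
0 0 0 0 0

After press 4 at (1,2):
0 0 0 0 0
0 1 0 0 0
1 1 1 0 0
0 1 0 0 0
0 0 0 0 0

After press 5 at (2,1):
0 0 0 0 0
0 0 0 0 0
0 0 0 0 0
0 0 0 0 0
0 0 0 0 0

Lights still on: 0

Answer: yes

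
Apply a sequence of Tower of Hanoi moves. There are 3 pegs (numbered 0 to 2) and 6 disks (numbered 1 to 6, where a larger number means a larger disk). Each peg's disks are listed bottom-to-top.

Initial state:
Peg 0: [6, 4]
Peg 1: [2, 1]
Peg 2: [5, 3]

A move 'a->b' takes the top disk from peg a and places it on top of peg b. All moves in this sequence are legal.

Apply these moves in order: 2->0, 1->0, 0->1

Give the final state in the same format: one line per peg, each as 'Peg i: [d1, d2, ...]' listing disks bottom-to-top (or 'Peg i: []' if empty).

Answer: Peg 0: [6, 4, 3]
Peg 1: [2, 1]
Peg 2: [5]

Derivation:
After move 1 (2->0):
Peg 0: [6, 4, 3]
Peg 1: [2, 1]
Peg 2: [5]

After move 2 (1->0):
Peg 0: [6, 4, 3, 1]
Peg 1: [2]
Peg 2: [5]

After move 3 (0->1):
Peg 0: [6, 4, 3]
Peg 1: [2, 1]
Peg 2: [5]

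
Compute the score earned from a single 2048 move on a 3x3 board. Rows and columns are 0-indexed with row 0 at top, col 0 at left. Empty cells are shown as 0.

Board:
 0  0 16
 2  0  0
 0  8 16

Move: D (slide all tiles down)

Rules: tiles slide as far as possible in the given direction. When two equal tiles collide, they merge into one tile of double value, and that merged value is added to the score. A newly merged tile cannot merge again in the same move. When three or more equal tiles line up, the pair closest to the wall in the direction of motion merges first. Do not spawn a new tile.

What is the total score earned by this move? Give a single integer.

Slide down:
col 0: [0, 2, 0] -> [0, 0, 2]  score +0 (running 0)
col 1: [0, 0, 8] -> [0, 0, 8]  score +0 (running 0)
col 2: [16, 0, 16] -> [0, 0, 32]  score +32 (running 32)
Board after move:
 0  0  0
 0  0  0
 2  8 32

Answer: 32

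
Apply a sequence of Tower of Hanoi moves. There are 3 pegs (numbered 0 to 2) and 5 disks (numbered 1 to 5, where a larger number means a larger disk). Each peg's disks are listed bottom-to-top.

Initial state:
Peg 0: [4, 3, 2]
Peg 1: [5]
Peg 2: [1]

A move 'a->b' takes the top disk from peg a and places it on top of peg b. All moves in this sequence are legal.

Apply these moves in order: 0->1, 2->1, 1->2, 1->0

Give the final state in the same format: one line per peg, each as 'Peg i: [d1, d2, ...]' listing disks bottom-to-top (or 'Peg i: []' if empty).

Answer: Peg 0: [4, 3, 2]
Peg 1: [5]
Peg 2: [1]

Derivation:
After move 1 (0->1):
Peg 0: [4, 3]
Peg 1: [5, 2]
Peg 2: [1]

After move 2 (2->1):
Peg 0: [4, 3]
Peg 1: [5, 2, 1]
Peg 2: []

After move 3 (1->2):
Peg 0: [4, 3]
Peg 1: [5, 2]
Peg 2: [1]

After move 4 (1->0):
Peg 0: [4, 3, 2]
Peg 1: [5]
Peg 2: [1]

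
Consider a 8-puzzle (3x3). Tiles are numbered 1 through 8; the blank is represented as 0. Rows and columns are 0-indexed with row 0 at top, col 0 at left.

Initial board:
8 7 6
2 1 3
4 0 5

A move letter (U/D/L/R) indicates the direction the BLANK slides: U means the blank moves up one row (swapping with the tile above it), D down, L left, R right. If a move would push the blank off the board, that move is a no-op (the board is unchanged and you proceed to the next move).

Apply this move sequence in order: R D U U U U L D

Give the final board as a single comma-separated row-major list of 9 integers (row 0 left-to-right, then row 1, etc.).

Answer: 8, 1, 7, 2, 0, 6, 4, 5, 3

Derivation:
After move 1 (R):
8 7 6
2 1 3
4 5 0

After move 2 (D):
8 7 6
2 1 3
4 5 0

After move 3 (U):
8 7 6
2 1 0
4 5 3

After move 4 (U):
8 7 0
2 1 6
4 5 3

After move 5 (U):
8 7 0
2 1 6
4 5 3

After move 6 (U):
8 7 0
2 1 6
4 5 3

After move 7 (L):
8 0 7
2 1 6
4 5 3

After move 8 (D):
8 1 7
2 0 6
4 5 3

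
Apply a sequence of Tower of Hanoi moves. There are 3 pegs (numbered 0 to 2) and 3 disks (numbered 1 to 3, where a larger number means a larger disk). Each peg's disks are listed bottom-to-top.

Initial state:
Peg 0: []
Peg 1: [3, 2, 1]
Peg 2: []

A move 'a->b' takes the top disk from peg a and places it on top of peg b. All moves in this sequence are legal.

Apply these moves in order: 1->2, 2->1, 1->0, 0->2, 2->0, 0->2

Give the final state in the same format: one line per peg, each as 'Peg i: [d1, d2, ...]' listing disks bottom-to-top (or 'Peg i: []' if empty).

After move 1 (1->2):
Peg 0: []
Peg 1: [3, 2]
Peg 2: [1]

After move 2 (2->1):
Peg 0: []
Peg 1: [3, 2, 1]
Peg 2: []

After move 3 (1->0):
Peg 0: [1]
Peg 1: [3, 2]
Peg 2: []

After move 4 (0->2):
Peg 0: []
Peg 1: [3, 2]
Peg 2: [1]

After move 5 (2->0):
Peg 0: [1]
Peg 1: [3, 2]
Peg 2: []

After move 6 (0->2):
Peg 0: []
Peg 1: [3, 2]
Peg 2: [1]

Answer: Peg 0: []
Peg 1: [3, 2]
Peg 2: [1]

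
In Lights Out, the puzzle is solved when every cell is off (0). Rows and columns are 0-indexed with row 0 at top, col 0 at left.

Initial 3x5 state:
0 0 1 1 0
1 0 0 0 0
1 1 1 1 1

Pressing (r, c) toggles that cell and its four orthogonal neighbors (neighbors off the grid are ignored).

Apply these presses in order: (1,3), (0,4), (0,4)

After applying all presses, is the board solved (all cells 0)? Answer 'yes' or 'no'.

Answer: no

Derivation:
After press 1 at (1,3):
0 0 1 0 0
1 0 1 1 1
1 1 1 0 1

After press 2 at (0,4):
0 0 1 1 1
1 0 1 1 0
1 1 1 0 1

After press 3 at (0,4):
0 0 1 0 0
1 0 1 1 1
1 1 1 0 1

Lights still on: 9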